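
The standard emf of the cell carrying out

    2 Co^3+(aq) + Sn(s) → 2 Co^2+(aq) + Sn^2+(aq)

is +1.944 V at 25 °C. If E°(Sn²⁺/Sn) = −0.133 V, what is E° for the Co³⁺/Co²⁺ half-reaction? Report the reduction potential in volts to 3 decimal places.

+1.811 V

In the reaction as written the Co³⁺/Co²⁺ couple is reduced (cathode) and Sn²⁺/Sn is oxidized (anode), so E°cell = E°(Co³⁺/Co²⁺) − E°(Sn²⁺/Sn).
E°(Co³⁺/Co²⁺) = E°cell + E°(anode) = +1.944 + (−0.133) = +1.811 V.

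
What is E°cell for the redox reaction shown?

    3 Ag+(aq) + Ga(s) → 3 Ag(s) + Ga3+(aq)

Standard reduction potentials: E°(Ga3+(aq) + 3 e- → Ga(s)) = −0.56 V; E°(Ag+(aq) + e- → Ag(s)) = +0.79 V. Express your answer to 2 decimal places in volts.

+1.35 V

In the reaction as written, Ag+(aq) is reduced (cathode) and Ga3+(aq) is produced by oxidation at the anode.
E°cell = E°(cathode) − E°(anode) = +0.79 − (−0.56) = +1.35 V.
The positive value indicates the reaction is spontaneous as written.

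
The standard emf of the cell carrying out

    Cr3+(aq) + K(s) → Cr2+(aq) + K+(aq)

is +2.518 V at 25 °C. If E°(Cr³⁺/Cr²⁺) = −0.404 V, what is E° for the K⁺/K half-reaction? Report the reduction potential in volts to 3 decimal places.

−2.922 V

In the reaction as written the Cr³⁺/Cr²⁺ couple is reduced (cathode) and K⁺/K is oxidized (anode), so E°cell = E°(Cr³⁺/Cr²⁺) − E°(K⁺/K).
E°(K⁺/K) = E°(cathode) − E°cell = −0.404 − (+2.518) = −2.922 V.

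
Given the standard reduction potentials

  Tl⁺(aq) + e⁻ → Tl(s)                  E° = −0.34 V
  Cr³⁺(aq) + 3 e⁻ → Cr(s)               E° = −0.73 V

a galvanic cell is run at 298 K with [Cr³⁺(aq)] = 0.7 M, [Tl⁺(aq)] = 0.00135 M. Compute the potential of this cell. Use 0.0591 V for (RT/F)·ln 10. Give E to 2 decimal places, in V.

Since E°(Tl⁺/Tl) > E°(Cr³⁺/Cr), Tl⁺/Tl serves as the cathode.
E°cell = −0.34 − (−0.73) = +0.39 V, with n = 3 electrons transferred.
Balancing gives 3 Tl⁺(aq) + Cr(s) → 3 Tl(s) + Cr³⁺(aq); hence Q = [Cr³⁺(aq)] / [Tl⁺(aq)]^3 = 2.85×10^8 (log Q = 8.454).
Applying E = E° − (RT ln10/nF)·log Q gives +0.39 − (0.0591/3)(8.454) = +0.22 V.

+0.22 V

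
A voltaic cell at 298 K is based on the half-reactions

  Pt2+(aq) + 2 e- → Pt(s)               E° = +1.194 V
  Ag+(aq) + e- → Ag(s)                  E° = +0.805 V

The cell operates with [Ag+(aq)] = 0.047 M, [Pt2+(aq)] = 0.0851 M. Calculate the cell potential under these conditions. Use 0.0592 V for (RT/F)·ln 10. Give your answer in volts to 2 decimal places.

Since E°(Pt²⁺/Pt) > E°(Ag⁺/Ag), Pt²⁺/Pt serves as the cathode.
E°cell = +1.194 − (+0.805) = +0.389 V, with n = 2 electrons transferred.
For the overall reaction Pt2+(aq) + 2 Ag(s) → Pt(s) + 2 Ag+(aq), Q = [Ag+(aq)]^2 / [Pt2+(aq)] = 0.026, giving log Q = −1.586.
E = E° − (0.0592/n)·log Q = +0.389 − (0.0592/2)(−1.586) = +0.44 V.

+0.44 V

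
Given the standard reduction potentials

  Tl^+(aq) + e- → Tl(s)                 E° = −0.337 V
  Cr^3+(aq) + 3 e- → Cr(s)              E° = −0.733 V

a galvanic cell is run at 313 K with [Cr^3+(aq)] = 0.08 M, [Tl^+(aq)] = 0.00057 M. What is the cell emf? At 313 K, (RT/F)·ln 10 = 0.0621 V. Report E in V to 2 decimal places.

The Tl⁺/Tl couple has the more positive E°, so it is the cathode; Cr³⁺/Cr is the anode.
The standard potential is −0.337 − (−0.733) = +0.396 V and the balanced reaction transfers n = 3 electrons.
The balanced reaction is 3 Tl^+(aq) + Cr(s) → 3 Tl(s) + Cr^3+(aq), so Q = [Cr^3+(aq)] / [Tl^+(aq)]^3 = 4.32×10^8 and log Q = 8.635.
By the Nernst equation, E = +0.396 − (0.0621/3)·(8.635) = +0.22 V.

+0.22 V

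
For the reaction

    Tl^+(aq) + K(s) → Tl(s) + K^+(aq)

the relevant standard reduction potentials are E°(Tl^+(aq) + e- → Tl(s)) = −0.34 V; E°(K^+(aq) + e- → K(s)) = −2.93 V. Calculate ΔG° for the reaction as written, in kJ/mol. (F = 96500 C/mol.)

In the reaction as written Tl^+(aq) is reduced, so the Tl⁺/Tl couple is the cathode and K⁺/K is the anode.
E°cell = −0.34 − (−2.93) = +2.59 V; balancing electrons gives n = 1.
ΔG° = −nFE°cell = −(1)(96500)(+2.59) J/mol = −250 kJ/mol.

−250 kJ/mol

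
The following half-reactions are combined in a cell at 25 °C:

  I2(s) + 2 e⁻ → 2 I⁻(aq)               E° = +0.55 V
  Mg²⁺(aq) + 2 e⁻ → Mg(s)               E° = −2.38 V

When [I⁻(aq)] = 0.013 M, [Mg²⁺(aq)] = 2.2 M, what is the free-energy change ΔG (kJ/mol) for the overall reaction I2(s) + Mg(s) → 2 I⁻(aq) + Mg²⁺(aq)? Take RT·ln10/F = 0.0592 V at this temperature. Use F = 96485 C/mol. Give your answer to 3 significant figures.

With I₂/I⁻ reduced at the cathode, E°cell = +0.55 − (−2.38) = +2.93 V and n = 2.
Q = [I⁻(aq)]^2·[Mg²⁺(aq)] = 0.000372, so log Q = −3.430 and E = +2.93 − (0.0592/2)(−3.430) = +3.0315 V.
Finally ΔG = −nFE = −(2)(96485 C/mol)(+3.0315 V) = −585 kJ/mol.

−585 kJ/mol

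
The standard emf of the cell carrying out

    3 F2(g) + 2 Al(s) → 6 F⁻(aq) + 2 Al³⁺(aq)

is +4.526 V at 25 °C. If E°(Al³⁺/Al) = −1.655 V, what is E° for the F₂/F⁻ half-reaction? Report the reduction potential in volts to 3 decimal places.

In the reaction as written the F₂/F⁻ couple is reduced (cathode) and Al³⁺/Al is oxidized (anode), so E°cell = E°(F₂/F⁻) − E°(Al³⁺/Al).
E°(F₂/F⁻) = E°cell + E°(anode) = +4.526 + (−1.655) = +2.871 V.

+2.871 V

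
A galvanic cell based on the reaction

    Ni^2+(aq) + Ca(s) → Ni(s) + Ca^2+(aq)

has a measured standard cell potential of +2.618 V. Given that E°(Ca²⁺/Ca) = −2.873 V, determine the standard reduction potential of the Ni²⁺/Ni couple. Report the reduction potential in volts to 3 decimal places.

−0.255 V

In the reaction as written the Ni²⁺/Ni couple is reduced (cathode) and Ca²⁺/Ca is oxidized (anode), so E°cell = E°(Ni²⁺/Ni) − E°(Ca²⁺/Ca).
E°(Ni²⁺/Ni) = E°cell + E°(anode) = +2.618 + (−2.873) = −0.255 V.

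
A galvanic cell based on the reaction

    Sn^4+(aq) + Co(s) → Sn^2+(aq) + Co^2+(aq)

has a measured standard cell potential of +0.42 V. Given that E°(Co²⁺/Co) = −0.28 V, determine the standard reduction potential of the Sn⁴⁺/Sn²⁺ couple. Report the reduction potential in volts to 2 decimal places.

In the reaction as written the Sn⁴⁺/Sn²⁺ couple is reduced (cathode) and Co²⁺/Co is oxidized (anode), so E°cell = E°(Sn⁴⁺/Sn²⁺) − E°(Co²⁺/Co).
E°(Sn⁴⁺/Sn²⁺) = E°cell + E°(anode) = +0.42 + (−0.28) = +0.14 V.

+0.14 V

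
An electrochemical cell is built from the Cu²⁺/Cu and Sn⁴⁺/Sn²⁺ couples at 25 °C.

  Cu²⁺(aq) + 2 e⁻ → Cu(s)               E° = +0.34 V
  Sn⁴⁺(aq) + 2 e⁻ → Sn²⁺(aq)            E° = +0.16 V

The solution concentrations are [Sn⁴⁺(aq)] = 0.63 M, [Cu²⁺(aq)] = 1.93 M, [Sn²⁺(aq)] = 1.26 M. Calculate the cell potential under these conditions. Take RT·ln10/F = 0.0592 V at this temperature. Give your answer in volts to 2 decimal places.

The Cu²⁺/Cu couple has the more positive E°, so it is the cathode; Sn⁴⁺/Sn²⁺ is the anode.
The standard potential is +0.34 − (+0.16) = +0.18 V and the balanced reaction transfers n = 2 electrons.
For the overall reaction Cu²⁺(aq) + Sn²⁺(aq) → Cu(s) + Sn⁴⁺(aq), Q = [Sn⁴⁺(aq)] / ([Cu²⁺(aq)]·[Sn²⁺(aq)]) = 0.259, giving log Q = −0.587.
E = E° − (0.0592/n)·log Q = +0.18 − (0.0592/2)(−0.587) = +0.20 V.

+0.20 V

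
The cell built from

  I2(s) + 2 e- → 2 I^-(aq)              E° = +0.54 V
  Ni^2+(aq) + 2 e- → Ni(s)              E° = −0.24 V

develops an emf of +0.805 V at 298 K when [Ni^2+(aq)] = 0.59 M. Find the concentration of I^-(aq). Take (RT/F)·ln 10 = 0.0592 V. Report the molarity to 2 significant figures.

The I₂/I⁻ couple has the larger reduction potential, so it is the cathode: E°cell = +0.54 − (−0.24) = +0.78 V and n = 2.
From the Nernst equation, log Q = n(E° − E)/0.0592 = 2·(+0.78 − (+0.805))/0.0592 = −0.845.
For I2(s) + Ni(s) → 2 I^-(aq) + Ni^2+(aq), the reaction quotient is Q = [I^-(aq)]^2·[Ni^2+(aq)].
Solving for the unknown gives log [I^-(aq)] = −0.308, so [I^-(aq)] ≈ 0.49 M.

0.49 M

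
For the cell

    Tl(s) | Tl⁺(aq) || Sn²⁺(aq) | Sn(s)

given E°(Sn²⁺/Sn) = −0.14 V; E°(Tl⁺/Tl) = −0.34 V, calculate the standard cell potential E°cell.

+0.20 V

By convention the left-hand electrode in cell notation is the anode (oxidation) and the right-hand electrode is the cathode (reduction).
E°cell = E°(right) − E°(left) = −0.14 − (−0.34) = +0.20 V.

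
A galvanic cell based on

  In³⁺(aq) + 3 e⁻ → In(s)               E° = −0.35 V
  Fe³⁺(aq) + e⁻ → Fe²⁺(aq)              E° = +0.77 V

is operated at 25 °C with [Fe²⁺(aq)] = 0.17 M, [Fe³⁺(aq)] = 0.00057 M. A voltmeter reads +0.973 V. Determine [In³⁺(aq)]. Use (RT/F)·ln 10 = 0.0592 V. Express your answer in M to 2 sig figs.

1.1 M

The Fe³⁺/Fe²⁺ couple has the larger reduction potential, so it is the cathode: E°cell = +0.77 − (−0.35) = +1.12 V and n = 3.
From the Nernst equation, log Q = n(E° − E)/0.0592 = 3·(+1.12 − (+0.973))/0.0592 = 7.449.
The balanced reaction is 3 Fe³⁺(aq) + In(s) → 3 Fe²⁺(aq) + In³⁺(aq), so Q = ([Fe²⁺(aq)]^3·[In³⁺(aq)]) / [Fe³⁺(aq)]^3.
Isolating [In³⁺(aq)] in Q = 10^{7.449} yields log [In³⁺(aq)] = 0.025, i.e. 1.1 M.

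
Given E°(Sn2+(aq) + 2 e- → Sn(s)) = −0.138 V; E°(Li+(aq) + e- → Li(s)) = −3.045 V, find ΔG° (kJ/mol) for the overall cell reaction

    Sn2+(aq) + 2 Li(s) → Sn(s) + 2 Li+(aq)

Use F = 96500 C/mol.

In the reaction as written Sn2+(aq) is reduced, so the Sn²⁺/Sn couple is the cathode and Li⁺/Li is the anode.
E°cell = −0.138 − (−3.045) = +2.907 V; balancing electrons gives n = 2.
ΔG° = −nFE°cell = −(2)(96500)(+2.907) J/mol = −561 kJ/mol.

−561 kJ/mol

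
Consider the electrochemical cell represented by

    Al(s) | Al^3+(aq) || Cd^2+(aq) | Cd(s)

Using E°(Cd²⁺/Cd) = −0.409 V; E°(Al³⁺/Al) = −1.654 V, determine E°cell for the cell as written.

+1.245 V

By convention the left-hand electrode in cell notation is the anode (oxidation) and the right-hand electrode is the cathode (reduction).
E°cell = E°(right) − E°(left) = −0.409 − (−1.654) = +1.245 V.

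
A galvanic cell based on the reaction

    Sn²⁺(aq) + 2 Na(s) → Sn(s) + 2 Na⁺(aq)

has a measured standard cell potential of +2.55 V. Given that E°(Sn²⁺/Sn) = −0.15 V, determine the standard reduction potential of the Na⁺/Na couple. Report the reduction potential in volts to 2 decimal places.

−2.70 V

In the reaction as written the Sn²⁺/Sn couple is reduced (cathode) and Na⁺/Na is oxidized (anode), so E°cell = E°(Sn²⁺/Sn) − E°(Na⁺/Na).
E°(Na⁺/Na) = E°(cathode) − E°cell = −0.15 − (+2.55) = −2.70 V.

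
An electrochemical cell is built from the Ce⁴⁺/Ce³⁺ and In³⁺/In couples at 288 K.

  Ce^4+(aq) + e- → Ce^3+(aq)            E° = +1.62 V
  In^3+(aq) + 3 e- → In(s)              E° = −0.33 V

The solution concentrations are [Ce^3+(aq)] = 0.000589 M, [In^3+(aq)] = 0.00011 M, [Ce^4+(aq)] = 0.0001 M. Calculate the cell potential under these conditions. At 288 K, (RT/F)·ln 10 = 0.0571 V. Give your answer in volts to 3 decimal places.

+1.981 V

Ce⁴⁺/Ce³⁺ is reduced (cathode, E° = +1.62 V) and In³⁺/In is oxidized (anode).
E°cell = E°cat − E°an = +1.62 − (−0.33) = +1.95 V; n = 3.
Balancing gives 3 Ce^4+(aq) + In(s) → 3 Ce^3+(aq) + In^3+(aq); hence Q = ([Ce^3+(aq)]^3·[In^3+(aq)]) / [Ce^4+(aq)]^3 = 0.0225 (log Q = −1.648).
E = E° − (0.0571/n)·log Q = +1.95 − (0.0571/3)(−1.648) = +1.981 V.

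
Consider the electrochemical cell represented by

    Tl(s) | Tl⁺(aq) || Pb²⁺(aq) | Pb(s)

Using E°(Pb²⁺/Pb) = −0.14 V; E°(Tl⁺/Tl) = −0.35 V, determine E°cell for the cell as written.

+0.21 V

By convention the left-hand electrode in cell notation is the anode (oxidation) and the right-hand electrode is the cathode (reduction).
E°cell = E°(right) − E°(left) = −0.14 − (−0.35) = +0.21 V.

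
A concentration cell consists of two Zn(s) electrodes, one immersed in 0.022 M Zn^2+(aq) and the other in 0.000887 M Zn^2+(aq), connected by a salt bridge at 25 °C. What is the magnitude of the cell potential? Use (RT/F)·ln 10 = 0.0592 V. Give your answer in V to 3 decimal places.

For a concentration cell E°cell = 0, since both electrodes use the same couple.
The compartment with the higher Zn^2+(aq) concentration (0.022 M) acts as the cathode; ions are reduced there and produced at the dilute (0.000887 M) anode.
With n = 2, Ecell = −(0.0592/2)·log([dilute]/[conc]) = −(0.0592/2)·log(0.000887/0.022) = +0.041 V.

0.041 V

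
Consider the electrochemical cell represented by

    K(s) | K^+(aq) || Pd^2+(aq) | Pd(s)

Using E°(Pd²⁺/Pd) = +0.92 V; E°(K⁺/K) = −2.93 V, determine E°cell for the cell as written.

+3.85 V

By convention the left-hand electrode in cell notation is the anode (oxidation) and the right-hand electrode is the cathode (reduction).
E°cell = E°(right) − E°(left) = +0.92 − (−2.93) = +3.85 V.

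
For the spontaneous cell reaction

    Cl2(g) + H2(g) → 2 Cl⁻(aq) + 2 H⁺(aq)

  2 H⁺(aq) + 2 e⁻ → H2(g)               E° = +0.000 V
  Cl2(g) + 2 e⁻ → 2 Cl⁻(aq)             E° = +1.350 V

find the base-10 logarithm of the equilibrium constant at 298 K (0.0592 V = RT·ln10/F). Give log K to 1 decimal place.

The Cl₂/Cl⁻ couple is reduced (cathode); E°cell = +1.350 − (+0.000) = +1.350 V with n = 2.
At equilibrium E = 0, so log K = nE°cell / 0.0592 = (2)(+1.350) / 0.0592 = 45.6.

log K = 45.6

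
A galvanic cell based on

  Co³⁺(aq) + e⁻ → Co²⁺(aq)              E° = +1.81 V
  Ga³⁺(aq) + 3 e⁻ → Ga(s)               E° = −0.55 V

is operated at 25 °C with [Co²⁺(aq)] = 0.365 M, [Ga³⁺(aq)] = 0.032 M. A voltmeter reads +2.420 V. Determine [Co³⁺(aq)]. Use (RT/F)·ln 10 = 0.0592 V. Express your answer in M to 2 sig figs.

1.2 M

Co³⁺/Co²⁺ is the cathode (higher E°); E°cell = +1.81 − (−0.55) = +2.36 V with n = 3.
From the Nernst equation, log Q = n(E° − E)/0.0592 = 3·(+2.36 − (+2.420))/0.0592 = −3.041.
The balanced reaction is 3 Co³⁺(aq) + Ga(s) → 3 Co²⁺(aq) + Ga³⁺(aq), so Q = ([Co²⁺(aq)]^3·[Ga³⁺(aq)]) / [Co³⁺(aq)]^3.
Substituting the known concentrations and solving, log [Co³⁺(aq)] = 0.078 and [Co³⁺(aq)] = 1.2 M.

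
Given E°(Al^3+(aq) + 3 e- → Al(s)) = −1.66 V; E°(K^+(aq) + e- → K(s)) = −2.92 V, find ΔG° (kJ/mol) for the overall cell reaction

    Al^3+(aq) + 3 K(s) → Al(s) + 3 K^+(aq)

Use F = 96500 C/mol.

In the reaction as written Al^3+(aq) is reduced, so the Al³⁺/Al couple is the cathode and K⁺/K is the anode.
E°cell = −1.66 − (−2.92) = +1.26 V; balancing electrons gives n = 3.
ΔG° = −nFE°cell = −(3)(96500)(+1.26) J/mol = −365 kJ/mol.

−365 kJ/mol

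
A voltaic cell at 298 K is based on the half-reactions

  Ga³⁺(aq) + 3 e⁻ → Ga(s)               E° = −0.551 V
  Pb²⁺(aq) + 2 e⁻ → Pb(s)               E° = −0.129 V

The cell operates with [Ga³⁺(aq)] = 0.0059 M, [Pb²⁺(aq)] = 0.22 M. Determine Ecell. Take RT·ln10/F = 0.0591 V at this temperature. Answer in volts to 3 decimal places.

The Pb²⁺/Pb couple has the more positive E°, so it is the cathode; Ga³⁺/Ga is the anode.
E°cell = −0.129 − (−0.551) = +0.422 V, with n = 6 electrons transferred.
For the overall reaction 3 Pb²⁺(aq) + 2 Ga(s) → 3 Pb(s) + 2 Ga³⁺(aq), Q = [Ga³⁺(aq)]^2 / [Pb²⁺(aq)]^3 = 0.00327, giving log Q = −2.486.
E = E° − (0.0591/n)·log Q = +0.422 − (0.0591/6)(−2.486) = +0.446 V.

+0.446 V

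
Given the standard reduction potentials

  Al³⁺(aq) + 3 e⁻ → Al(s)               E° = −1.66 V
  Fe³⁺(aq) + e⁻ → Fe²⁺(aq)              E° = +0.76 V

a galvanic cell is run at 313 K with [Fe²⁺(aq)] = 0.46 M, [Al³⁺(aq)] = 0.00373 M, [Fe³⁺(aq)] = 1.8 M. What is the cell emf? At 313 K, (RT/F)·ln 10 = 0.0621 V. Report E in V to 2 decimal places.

Fe³⁺/Fe²⁺ is reduced (cathode, E° = +0.76 V) and Al³⁺/Al is oxidized (anode).
The standard potential is +0.76 − (−1.66) = +2.42 V and the balanced reaction transfers n = 3 electrons.
The balanced reaction is 3 Fe³⁺(aq) + Al(s) → 3 Fe²⁺(aq) + Al³⁺(aq), so Q = ([Fe²⁺(aq)]^3·[Al³⁺(aq)]) / [Fe³⁺(aq)]^3 = 6.23×10^−5 and log Q = −4.206.
By the Nernst equation, E = +2.42 − (0.0621/3)·(−4.206) = +2.51 V.

+2.51 V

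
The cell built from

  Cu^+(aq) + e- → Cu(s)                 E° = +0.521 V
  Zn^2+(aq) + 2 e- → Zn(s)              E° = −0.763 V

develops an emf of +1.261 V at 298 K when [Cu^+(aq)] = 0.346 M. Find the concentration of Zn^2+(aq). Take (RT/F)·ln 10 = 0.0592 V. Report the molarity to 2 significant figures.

0.72 M

The Cu⁺/Cu couple has the larger reduction potential, so it is the cathode: E°cell = +0.521 − (−0.763) = +1.284 V and n = 2.
Since E = E° − (0.0592/n)·log Q, log Q = n(E° − E)/0.0592 = 0.777.
The balanced reaction is 2 Cu^+(aq) + Zn(s) → 2 Cu(s) + Zn^2+(aq), so Q = [Zn^2+(aq)] / [Cu^+(aq)]^2.
Solving for the unknown gives log [Zn^2+(aq)] = −0.145, so [Zn^2+(aq)] ≈ 0.72 M.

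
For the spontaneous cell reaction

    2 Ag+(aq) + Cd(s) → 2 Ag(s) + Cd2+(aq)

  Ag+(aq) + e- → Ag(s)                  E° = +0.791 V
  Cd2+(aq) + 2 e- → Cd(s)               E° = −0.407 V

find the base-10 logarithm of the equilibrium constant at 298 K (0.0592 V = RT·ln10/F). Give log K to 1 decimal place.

log K = 40.5

The Ag⁺/Ag couple is reduced (cathode); E°cell = +0.791 − (−0.407) = +1.198 V with n = 2.
At equilibrium E = 0, so log K = nE°cell / 0.0592 = (2)(+1.198) / 0.0592 = 40.5.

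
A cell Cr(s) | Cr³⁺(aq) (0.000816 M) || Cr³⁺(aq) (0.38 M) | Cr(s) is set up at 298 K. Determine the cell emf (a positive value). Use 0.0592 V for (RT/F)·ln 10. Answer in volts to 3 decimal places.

0.053 V

For a concentration cell E°cell = 0, since both electrodes use the same couple.
The compartment with the higher Cr³⁺(aq) concentration (0.38 M) acts as the cathode; ions are reduced there and produced at the dilute (0.000816 M) anode.
With n = 3, Ecell = −(0.0592/3)·log([dilute]/[conc]) = −(0.0592/3)·log(0.000816/0.38) = +0.053 V.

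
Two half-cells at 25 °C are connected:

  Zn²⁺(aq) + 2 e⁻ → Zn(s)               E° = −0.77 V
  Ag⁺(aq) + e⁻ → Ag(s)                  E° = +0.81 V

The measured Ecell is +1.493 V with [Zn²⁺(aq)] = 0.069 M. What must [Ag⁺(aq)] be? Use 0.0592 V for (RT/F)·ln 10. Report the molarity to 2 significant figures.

The Ag⁺/Ag couple has the larger reduction potential, so it is the cathode: E°cell = +0.81 − (−0.77) = +1.58 V and n = 2.
From the Nernst equation, log Q = n(E° − E)/0.0592 = 2·(+1.58 − (+1.493))/0.0592 = 2.939.
The balanced reaction is 2 Ag⁺(aq) + Zn(s) → 2 Ag(s) + Zn²⁺(aq), so Q = [Zn²⁺(aq)] / [Ag⁺(aq)]^2.
Substituting the known concentrations and solving, log [Ag⁺(aq)] = −2.050 and [Ag⁺(aq)] = 0.0089 M.

0.0089 M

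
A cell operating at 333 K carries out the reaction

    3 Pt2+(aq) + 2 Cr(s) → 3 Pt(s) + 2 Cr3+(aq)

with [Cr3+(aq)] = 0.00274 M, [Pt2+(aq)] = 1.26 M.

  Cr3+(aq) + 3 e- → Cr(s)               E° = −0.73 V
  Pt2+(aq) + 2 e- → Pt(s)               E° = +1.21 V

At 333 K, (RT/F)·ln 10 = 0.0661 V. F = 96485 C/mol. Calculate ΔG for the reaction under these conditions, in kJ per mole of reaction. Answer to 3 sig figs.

−1160 kJ/mol

With Pt²⁺/Pt reduced at the cathode, E°cell = +1.21 − (−0.73) = +1.94 V and n = 6.
Here Q = [Cr3+(aq)]^2 / [Pt2+(aq)]^3 = 3.75×10^−6 (log Q = −5.426), giving E = +1.94 − (0.0661/6)·(−5.426) = +1.9998 V.
Finally ΔG = −nFE = −(6)(96485 C/mol)(+1.9998 V) = −1160 kJ/mol.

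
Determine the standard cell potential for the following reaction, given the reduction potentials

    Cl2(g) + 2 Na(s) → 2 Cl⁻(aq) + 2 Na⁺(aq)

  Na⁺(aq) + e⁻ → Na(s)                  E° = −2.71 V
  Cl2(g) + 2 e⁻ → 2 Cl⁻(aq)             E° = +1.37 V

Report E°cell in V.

+4.08 V

Cl2(g) gains electrons, so the Cl₂/Cl⁻ couple is the cathode; the Na⁺/Na couple is the anode.
E°cell = E°(cathode) − E°(anode) = +1.37 − (−2.71) = +4.08 V.
The positive value indicates the reaction is spontaneous as written.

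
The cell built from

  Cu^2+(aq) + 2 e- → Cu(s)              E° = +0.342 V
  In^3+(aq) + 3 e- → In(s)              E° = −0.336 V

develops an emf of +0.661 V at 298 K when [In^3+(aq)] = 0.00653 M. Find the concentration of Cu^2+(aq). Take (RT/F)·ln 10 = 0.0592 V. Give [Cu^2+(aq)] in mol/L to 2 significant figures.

With Cu²⁺/Cu at the cathode and In³⁺/In at the anode, E°cell = +0.342 − (−0.336) = +0.678 V (n = 6).
From the Nernst equation, log Q = n(E° − E)/0.0592 = 6·(+0.678 − (+0.661))/0.0592 = 1.723.
For 3 Cu^2+(aq) + 2 In(s) → 3 Cu(s) + 2 In^3+(aq), the reaction quotient is Q = [In^3+(aq)]^2 / [Cu^2+(aq)]^3.
Substituting the known concentrations and solving, log [Cu^2+(aq)] = −2.031 and [Cu^2+(aq)] = 0.0093 M.

0.0093 M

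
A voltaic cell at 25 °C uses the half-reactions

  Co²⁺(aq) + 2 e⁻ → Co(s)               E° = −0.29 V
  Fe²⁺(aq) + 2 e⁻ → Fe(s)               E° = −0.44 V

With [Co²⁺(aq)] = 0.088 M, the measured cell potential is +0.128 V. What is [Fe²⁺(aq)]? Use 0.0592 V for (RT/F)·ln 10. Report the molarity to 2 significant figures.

0.49 M

Co²⁺/Co is the cathode (higher E°); E°cell = −0.29 − (−0.44) = +0.15 V with n = 2.
Since E = E° − (0.0592/n)·log Q, log Q = n(E° − E)/0.0592 = 0.743.
For Co²⁺(aq) + Fe(s) → Co(s) + Fe²⁺(aq), the reaction quotient is Q = [Fe²⁺(aq)] / [Co²⁺(aq)].
Isolating [Fe²⁺(aq)] in Q = 10^{0.743} yields log [Fe²⁺(aq)] = −0.313, i.e. 0.49 M.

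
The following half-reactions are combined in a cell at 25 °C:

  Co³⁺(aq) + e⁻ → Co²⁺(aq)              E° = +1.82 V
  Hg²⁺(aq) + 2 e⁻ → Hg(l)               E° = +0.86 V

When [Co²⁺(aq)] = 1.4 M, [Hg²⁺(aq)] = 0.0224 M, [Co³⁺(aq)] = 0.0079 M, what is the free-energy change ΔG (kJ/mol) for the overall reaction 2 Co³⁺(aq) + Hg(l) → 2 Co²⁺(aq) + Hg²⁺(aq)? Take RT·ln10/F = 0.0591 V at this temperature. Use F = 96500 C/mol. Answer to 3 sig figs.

With Co³⁺/Co²⁺ reduced at the cathode, E°cell = +1.82 − (+0.86) = +0.96 V and n = 2.
Q = ([Co²⁺(aq)]^2·[Hg²⁺(aq)]) / [Co³⁺(aq)]^2 = 703, so log Q = 2.847 and E = +0.96 − (0.0591/2)(2.847) = +0.8759 V.
Finally ΔG = −nFE = −(2)(96500 C/mol)(+0.8759 V) = −169 kJ/mol.

−169 kJ/mol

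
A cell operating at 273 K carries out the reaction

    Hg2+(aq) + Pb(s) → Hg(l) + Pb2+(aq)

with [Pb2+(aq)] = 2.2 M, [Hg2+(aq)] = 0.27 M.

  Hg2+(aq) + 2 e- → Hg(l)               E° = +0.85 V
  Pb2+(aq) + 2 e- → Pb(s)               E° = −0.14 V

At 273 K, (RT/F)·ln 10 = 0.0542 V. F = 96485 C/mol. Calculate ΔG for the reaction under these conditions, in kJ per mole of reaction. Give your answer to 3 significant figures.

The standard cell potential is +0.85 − (−0.14) = +0.99 V, with n = 2 electrons in the balanced equation.
The reaction quotient is [Pb2+(aq)] / [Hg2+(aq)] = 8.15; by Nernst, E = +0.99 − (0.0542/2)(0.911) = +0.9653 V.
Then ΔG = −nFE = −2 × 96485 × +0.9653 J/mol = −186 kJ/mol.

−186 kJ/mol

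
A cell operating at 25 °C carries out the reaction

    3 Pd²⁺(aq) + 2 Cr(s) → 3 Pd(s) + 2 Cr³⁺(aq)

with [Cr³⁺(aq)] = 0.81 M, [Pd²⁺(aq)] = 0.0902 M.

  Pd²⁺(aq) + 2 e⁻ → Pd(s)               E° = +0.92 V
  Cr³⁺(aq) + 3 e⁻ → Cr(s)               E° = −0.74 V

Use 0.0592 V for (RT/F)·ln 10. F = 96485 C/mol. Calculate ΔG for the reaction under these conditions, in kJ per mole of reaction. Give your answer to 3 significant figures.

−944 kJ/mol

The standard cell potential is +0.92 − (−0.74) = +1.66 V, with n = 6 electrons in the balanced equation.
The reaction quotient is [Cr³⁺(aq)]^2 / [Pd²⁺(aq)]^3 = 894; by Nernst, E = +1.66 − (0.0592/6)(2.951) = +1.6309 V.
Then ΔG = −nFE = −6 × 96485 × +1.6309 J/mol = −944 kJ/mol.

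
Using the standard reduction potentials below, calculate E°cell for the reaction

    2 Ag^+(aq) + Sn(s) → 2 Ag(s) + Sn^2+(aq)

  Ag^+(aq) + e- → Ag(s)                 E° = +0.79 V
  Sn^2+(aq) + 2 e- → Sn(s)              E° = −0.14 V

+0.93 V

In the reaction as written, Ag^+(aq) is reduced (cathode) and Sn^2+(aq) is produced by oxidation at the anode.
E°cell = E°(cathode) − E°(anode) = +0.79 − (−0.14) = +0.93 V.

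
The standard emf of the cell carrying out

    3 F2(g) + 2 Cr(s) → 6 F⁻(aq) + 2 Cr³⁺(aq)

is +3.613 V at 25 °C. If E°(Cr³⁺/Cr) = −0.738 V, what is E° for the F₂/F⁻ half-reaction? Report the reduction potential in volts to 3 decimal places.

In the reaction as written the F₂/F⁻ couple is reduced (cathode) and Cr³⁺/Cr is oxidized (anode), so E°cell = E°(F₂/F⁻) − E°(Cr³⁺/Cr).
E°(F₂/F⁻) = E°cell + E°(anode) = +3.613 + (−0.738) = +2.875 V.

+2.875 V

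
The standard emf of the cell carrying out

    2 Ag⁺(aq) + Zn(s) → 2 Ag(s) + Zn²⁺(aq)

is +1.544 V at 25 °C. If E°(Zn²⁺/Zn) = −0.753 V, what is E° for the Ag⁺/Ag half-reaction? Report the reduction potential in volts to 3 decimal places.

+0.791 V

In the reaction as written the Ag⁺/Ag couple is reduced (cathode) and Zn²⁺/Zn is oxidized (anode), so E°cell = E°(Ag⁺/Ag) − E°(Zn²⁺/Zn).
E°(Ag⁺/Ag) = E°cell + E°(anode) = +1.544 + (−0.753) = +0.791 V.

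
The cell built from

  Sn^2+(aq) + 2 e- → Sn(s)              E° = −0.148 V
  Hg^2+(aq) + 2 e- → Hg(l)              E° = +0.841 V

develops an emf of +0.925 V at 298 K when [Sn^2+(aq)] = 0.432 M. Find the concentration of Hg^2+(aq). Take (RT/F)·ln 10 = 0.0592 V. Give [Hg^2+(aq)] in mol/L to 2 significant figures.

0.0030 M

Hg²⁺/Hg is the cathode (higher E°); E°cell = +0.841 − (−0.148) = +0.989 V with n = 2.
Since E = E° − (0.0592/n)·log Q, log Q = n(E° − E)/0.0592 = 2.162.
For Hg^2+(aq) + Sn(s) → Hg(l) + Sn^2+(aq), the reaction quotient is Q = [Sn^2+(aq)] / [Hg^2+(aq)].
Substituting the known concentrations and solving, log [Hg^2+(aq)] = −2.527 and [Hg^2+(aq)] = 0.0030 M.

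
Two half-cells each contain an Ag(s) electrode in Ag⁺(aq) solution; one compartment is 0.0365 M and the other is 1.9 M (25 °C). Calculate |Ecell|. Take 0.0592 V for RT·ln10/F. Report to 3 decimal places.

0.102 V

For a concentration cell E°cell = 0, since both electrodes use the same couple.
The compartment with the higher Ag⁺(aq) concentration (1.9 M) acts as the cathode; ions are reduced there and produced at the dilute (0.0365 M) anode.
With n = 1, Ecell = −(0.0592/1)·log([dilute]/[conc]) = −(0.0592/1)·log(0.0365/1.9) = +0.102 V.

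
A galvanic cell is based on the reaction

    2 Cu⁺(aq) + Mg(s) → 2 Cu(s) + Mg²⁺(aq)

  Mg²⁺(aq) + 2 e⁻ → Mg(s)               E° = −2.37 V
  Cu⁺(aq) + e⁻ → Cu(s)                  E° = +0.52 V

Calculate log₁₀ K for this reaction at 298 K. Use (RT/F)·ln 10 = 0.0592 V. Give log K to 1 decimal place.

The Cu⁺/Cu couple is reduced (cathode); E°cell = +0.52 − (−2.37) = +2.89 V with n = 2.
At equilibrium E = 0, so log K = nE°cell / 0.0592 = (2)(+2.89) / 0.0592 = 97.6.

log K = 97.6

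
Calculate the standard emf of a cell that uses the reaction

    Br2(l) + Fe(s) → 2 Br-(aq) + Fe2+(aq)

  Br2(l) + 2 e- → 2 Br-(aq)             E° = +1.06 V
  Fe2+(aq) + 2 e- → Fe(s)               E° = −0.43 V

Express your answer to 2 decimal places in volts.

+1.49 V

Br2(l) gains electrons, so the Br₂/Br⁻ couple is the cathode; the Fe²⁺/Fe couple is the anode.
E°cell = E°(cathode) − E°(anode) = +1.06 − (−0.43) = +1.49 V.
The positive value indicates the reaction is spontaneous as written.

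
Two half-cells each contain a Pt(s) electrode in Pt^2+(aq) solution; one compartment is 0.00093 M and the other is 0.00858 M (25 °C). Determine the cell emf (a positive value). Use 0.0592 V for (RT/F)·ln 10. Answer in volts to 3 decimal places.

0.029 V

For a concentration cell E°cell = 0, since both electrodes use the same couple.
The compartment with the higher Pt^2+(aq) concentration (0.00858 M) acts as the cathode; ions are reduced there and produced at the dilute (0.00093 M) anode.
With n = 2, Ecell = −(0.0592/2)·log([dilute]/[conc]) = −(0.0592/2)·log(0.00093/0.00858) = +0.029 V.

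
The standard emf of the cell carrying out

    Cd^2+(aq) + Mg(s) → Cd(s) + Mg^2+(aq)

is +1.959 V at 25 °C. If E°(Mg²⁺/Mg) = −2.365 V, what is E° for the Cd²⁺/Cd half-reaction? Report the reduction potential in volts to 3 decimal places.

−0.406 V

In the reaction as written the Cd²⁺/Cd couple is reduced (cathode) and Mg²⁺/Mg is oxidized (anode), so E°cell = E°(Cd²⁺/Cd) − E°(Mg²⁺/Mg).
E°(Cd²⁺/Cd) = E°cell + E°(anode) = +1.959 + (−2.365) = −0.406 V.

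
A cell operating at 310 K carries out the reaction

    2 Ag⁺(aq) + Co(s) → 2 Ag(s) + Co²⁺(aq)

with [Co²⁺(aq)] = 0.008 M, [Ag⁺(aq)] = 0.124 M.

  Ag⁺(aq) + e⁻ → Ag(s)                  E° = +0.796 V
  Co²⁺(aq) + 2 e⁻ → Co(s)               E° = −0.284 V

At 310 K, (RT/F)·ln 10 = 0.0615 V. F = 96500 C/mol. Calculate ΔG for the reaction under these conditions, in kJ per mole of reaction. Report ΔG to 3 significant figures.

E°cell = +0.796 − (−0.284) = +1.080 V; the balanced reaction transfers n = 2 electrons.
Here Q = [Co²⁺(aq)] / [Ag⁺(aq)]^2 = 0.52 (log Q = −0.284), giving E = +1.080 − (0.0615/2)·(−0.284) = +1.0887 V.
ΔG = −nFE = −(2)(96500)(+1.0887) J/mol = −210 kJ/mol.

−210 kJ/mol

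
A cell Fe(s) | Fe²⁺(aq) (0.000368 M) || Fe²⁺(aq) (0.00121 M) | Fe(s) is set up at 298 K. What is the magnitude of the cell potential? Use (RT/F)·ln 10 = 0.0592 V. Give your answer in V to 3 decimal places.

0.015 V

For a concentration cell E°cell = 0, since both electrodes use the same couple.
The compartment with the higher Fe²⁺(aq) concentration (0.00121 M) acts as the cathode; ions are reduced there and produced at the dilute (0.000368 M) anode.
With n = 2, Ecell = −(0.0592/2)·log([dilute]/[conc]) = −(0.0592/2)·log(0.000368/0.00121) = +0.015 V.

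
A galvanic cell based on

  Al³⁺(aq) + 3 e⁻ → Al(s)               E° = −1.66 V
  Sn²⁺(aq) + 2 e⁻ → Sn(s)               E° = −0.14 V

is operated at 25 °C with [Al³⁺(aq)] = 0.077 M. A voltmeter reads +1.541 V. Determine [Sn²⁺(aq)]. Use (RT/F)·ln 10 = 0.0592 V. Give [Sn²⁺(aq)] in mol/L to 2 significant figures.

0.93 M

Sn²⁺/Sn is the cathode (higher E°); E°cell = −0.14 − (−1.66) = +1.52 V with n = 6.
Rearranging E = E° − (0.0592/n)·log Q gives log Q = 6(+1.52 − (+1.541))/0.0592 = −2.128.
Balancing electrons gives 3 Sn²⁺(aq) + 2 Al(s) → 3 Sn(s) + 2 Al³⁺(aq); thus Q = [Al³⁺(aq)]^2 / [Sn²⁺(aq)]^3.
Substituting the known concentrations and solving, log [Sn²⁺(aq)] = −0.033 and [Sn²⁺(aq)] = 0.93 M.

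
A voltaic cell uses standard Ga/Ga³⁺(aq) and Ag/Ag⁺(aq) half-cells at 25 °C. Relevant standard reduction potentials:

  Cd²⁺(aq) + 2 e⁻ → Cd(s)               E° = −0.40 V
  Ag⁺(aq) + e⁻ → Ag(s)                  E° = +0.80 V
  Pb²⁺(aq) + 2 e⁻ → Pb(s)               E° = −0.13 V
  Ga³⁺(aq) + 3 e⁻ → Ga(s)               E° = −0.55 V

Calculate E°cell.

+1.35 V

Of the two couples in this cell, the one with the more positive reduction potential is reduced at the cathode: here that is Ag⁺/Ag (+0.80 V); Ga³⁺/Ga (−0.55 V) is the anode.
E°cell = E°(cathode) − E°(anode) = +0.80 − (−0.55) = +1.35 V.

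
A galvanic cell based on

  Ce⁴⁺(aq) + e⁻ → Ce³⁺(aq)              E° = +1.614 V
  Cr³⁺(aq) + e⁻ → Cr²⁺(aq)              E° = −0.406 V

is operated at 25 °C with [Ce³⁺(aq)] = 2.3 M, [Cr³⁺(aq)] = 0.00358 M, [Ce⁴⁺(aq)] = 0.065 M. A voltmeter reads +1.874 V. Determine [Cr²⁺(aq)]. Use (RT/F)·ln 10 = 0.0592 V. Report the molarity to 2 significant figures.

0.00043 M

With Ce⁴⁺/Ce³⁺ at the cathode and Cr³⁺/Cr²⁺ at the anode, E°cell = +1.614 − (−0.406) = +2.020 V (n = 1).
Since E = E° − (0.0592/n)·log Q, log Q = n(E° − E)/0.0592 = 2.466.
Balancing electrons gives Ce⁴⁺(aq) + Cr²⁺(aq) → Ce³⁺(aq) + Cr³⁺(aq); thus Q = ([Ce³⁺(aq)]·[Cr³⁺(aq)]) / ([Ce⁴⁺(aq)]·[Cr²⁺(aq)]).
Solving for the unknown gives log [Cr²⁺(aq)] = −3.363, so [Cr²⁺(aq)] ≈ 0.00043 M.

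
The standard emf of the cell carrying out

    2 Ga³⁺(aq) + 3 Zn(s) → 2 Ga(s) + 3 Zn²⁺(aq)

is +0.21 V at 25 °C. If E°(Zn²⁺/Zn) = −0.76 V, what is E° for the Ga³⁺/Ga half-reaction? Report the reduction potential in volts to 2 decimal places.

In the reaction as written the Ga³⁺/Ga couple is reduced (cathode) and Zn²⁺/Zn is oxidized (anode), so E°cell = E°(Ga³⁺/Ga) − E°(Zn²⁺/Zn).
E°(Ga³⁺/Ga) = E°cell + E°(anode) = +0.21 + (−0.76) = −0.55 V.

−0.55 V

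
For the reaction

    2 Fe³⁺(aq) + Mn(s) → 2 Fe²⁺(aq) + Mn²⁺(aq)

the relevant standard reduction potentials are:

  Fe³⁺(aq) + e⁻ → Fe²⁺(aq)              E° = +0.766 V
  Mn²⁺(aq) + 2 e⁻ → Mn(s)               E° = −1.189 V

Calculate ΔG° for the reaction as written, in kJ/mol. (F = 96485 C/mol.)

−377 kJ/mol

In the reaction as written Fe³⁺(aq) is reduced, so the Fe³⁺/Fe²⁺ couple is the cathode and Mn²⁺/Mn is the anode.
E°cell = +0.766 − (−1.189) = +1.955 V; balancing electrons gives n = 2.
ΔG° = −nFE°cell = −(2)(96485)(+1.955) J/mol = −377 kJ/mol.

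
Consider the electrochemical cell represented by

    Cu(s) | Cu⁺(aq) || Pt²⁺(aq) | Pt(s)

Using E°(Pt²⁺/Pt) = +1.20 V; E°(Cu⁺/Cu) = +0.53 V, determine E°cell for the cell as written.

By convention the left-hand electrode in cell notation is the anode (oxidation) and the right-hand electrode is the cathode (reduction).
E°cell = E°(right) − E°(left) = +1.20 − (+0.53) = +0.67 V.

+0.67 V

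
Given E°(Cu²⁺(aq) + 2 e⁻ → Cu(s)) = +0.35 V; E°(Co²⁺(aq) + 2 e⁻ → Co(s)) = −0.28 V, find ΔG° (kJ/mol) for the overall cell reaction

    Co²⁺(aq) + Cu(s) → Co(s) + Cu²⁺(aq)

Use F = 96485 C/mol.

In the reaction as written Co²⁺(aq) is reduced, so the Co²⁺/Co couple is the cathode and Cu²⁺/Cu is the anode.
E°cell = −0.28 − (+0.35) = −0.63 V; balancing electrons gives n = 2.
ΔG° = −nFE°cell = −(2)(96485)(−0.63) J/mol = +122 kJ/mol.

+122 kJ/mol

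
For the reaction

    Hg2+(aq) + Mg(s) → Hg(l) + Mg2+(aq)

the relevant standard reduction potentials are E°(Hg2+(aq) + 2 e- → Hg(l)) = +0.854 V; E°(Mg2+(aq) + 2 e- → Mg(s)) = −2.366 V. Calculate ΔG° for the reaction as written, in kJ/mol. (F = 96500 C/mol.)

In the reaction as written Hg2+(aq) is reduced, so the Hg²⁺/Hg couple is the cathode and Mg²⁺/Mg is the anode.
E°cell = +0.854 − (−2.366) = +3.220 V; balancing electrons gives n = 2.
ΔG° = −nFE°cell = −(2)(96500)(+3.220) J/mol = −621 kJ/mol.

−621 kJ/mol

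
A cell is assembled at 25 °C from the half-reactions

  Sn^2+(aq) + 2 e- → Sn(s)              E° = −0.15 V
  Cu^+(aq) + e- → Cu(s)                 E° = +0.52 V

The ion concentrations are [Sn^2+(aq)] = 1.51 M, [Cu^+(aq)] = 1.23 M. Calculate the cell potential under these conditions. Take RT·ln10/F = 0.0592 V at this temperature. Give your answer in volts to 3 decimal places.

+0.670 V

Since E°(Cu⁺/Cu) > E°(Sn²⁺/Sn), Cu⁺/Cu serves as the cathode.
E°cell = +0.52 − (−0.15) = +0.67 V, with n = 2 electrons transferred.
For the overall reaction 2 Cu^+(aq) + Sn(s) → 2 Cu(s) + Sn^2+(aq), Q = [Sn^2+(aq)] / [Cu^+(aq)]^2 = 0.998, giving log Q = −0.001.
Applying E = E° − (RT ln10/nF)·log Q gives +0.67 − (0.0592/2)(−0.001) = +0.670 V.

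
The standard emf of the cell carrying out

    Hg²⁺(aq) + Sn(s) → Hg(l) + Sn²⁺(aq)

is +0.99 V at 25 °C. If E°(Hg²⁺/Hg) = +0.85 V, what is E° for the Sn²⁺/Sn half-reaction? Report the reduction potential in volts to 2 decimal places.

In the reaction as written the Hg²⁺/Hg couple is reduced (cathode) and Sn²⁺/Sn is oxidized (anode), so E°cell = E°(Hg²⁺/Hg) − E°(Sn²⁺/Sn).
E°(Sn²⁺/Sn) = E°(cathode) − E°cell = +0.85 − (+0.99) = −0.14 V.

−0.14 V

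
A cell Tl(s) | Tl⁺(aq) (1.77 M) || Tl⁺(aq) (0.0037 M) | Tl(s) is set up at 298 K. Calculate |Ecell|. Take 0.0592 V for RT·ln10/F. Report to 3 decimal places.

0.159 V

For a concentration cell E°cell = 0, since both electrodes use the same couple.
The compartment with the higher Tl⁺(aq) concentration (1.77 M) acts as the cathode; ions are reduced there and produced at the dilute (0.0037 M) anode.
With n = 1, Ecell = −(0.0592/1)·log([dilute]/[conc]) = −(0.0592/1)·log(0.0037/1.77) = +0.159 V.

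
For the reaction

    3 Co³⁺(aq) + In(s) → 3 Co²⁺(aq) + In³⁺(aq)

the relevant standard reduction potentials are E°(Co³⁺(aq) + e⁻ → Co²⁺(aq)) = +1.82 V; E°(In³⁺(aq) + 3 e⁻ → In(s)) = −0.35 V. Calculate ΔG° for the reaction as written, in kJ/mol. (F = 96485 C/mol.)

−628 kJ/mol

In the reaction as written Co³⁺(aq) is reduced, so the Co³⁺/Co²⁺ couple is the cathode and In³⁺/In is the anode.
E°cell = +1.82 − (−0.35) = +2.17 V; balancing electrons gives n = 3.
ΔG° = −nFE°cell = −(3)(96485)(+2.17) J/mol = −628 kJ/mol.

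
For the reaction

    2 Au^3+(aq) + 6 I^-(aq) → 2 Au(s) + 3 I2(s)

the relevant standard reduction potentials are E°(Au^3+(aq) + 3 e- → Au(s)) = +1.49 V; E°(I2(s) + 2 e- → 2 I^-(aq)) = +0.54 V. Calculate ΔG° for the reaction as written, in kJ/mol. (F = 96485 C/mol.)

In the reaction as written Au^3+(aq) is reduced, so the Au³⁺/Au couple is the cathode and I₂/I⁻ is the anode.
E°cell = +1.49 − (+0.54) = +0.95 V; balancing electrons gives n = 6.
ΔG° = −nFE°cell = −(6)(96485)(+0.95) J/mol = −550 kJ/mol.

−550 kJ/mol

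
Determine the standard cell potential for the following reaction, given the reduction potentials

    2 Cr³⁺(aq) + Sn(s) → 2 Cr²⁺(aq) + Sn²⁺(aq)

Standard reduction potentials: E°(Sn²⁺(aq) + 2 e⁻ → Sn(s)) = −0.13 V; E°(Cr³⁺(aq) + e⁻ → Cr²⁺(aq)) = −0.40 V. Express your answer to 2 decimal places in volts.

Cr³⁺(aq) gains electrons, so the Cr³⁺/Cr²⁺ couple is the cathode; the Sn²⁺/Sn couple is the anode.
E°cell = E°(cathode) − E°(anode) = −0.40 − (−0.13) = −0.27 V.
The negative E°cell means the reaction is non-spontaneous in the direction written.

−0.27 V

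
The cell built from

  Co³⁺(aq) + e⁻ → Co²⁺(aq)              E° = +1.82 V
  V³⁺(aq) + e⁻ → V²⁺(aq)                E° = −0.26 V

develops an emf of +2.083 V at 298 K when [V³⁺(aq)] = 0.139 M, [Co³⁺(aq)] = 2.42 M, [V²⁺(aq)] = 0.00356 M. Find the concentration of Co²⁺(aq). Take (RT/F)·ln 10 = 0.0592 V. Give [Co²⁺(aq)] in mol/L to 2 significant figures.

0.055 M

Co³⁺/Co²⁺ is the cathode (higher E°); E°cell = +1.82 − (−0.26) = +2.08 V with n = 1.
Since E = E° − (0.0592/n)·log Q, log Q = n(E° − E)/0.0592 = −0.051.
For Co³⁺(aq) + V²⁺(aq) → Co²⁺(aq) + V³⁺(aq), the reaction quotient is Q = ([Co²⁺(aq)]·[V³⁺(aq)]) / ([Co³⁺(aq)]·[V²⁺(aq)]).
Isolating [Co²⁺(aq)] in Q = 10^{−0.051} yields log [Co²⁺(aq)] = −1.259, i.e. 0.055 M.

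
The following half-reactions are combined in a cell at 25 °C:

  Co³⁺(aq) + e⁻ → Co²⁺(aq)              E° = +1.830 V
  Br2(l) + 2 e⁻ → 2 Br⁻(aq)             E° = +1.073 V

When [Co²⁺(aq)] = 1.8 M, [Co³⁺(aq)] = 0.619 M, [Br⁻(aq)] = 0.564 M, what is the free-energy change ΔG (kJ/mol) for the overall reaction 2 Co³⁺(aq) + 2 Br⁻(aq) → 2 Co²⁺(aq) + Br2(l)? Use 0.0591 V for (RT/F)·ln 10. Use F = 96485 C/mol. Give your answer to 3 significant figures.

−138 kJ/mol

The standard cell potential is +1.830 − (+1.073) = +0.757 V, with n = 2 electrons in the balanced equation.
Here Q = [Co²⁺(aq)]^2 / ([Co³⁺(aq)]^2·[Br⁻(aq)]^2) = 26.6 (log Q = 1.425), giving E = +0.757 − (0.0591/2)·(1.425) = +0.7149 V.
ΔG = −nFE = −(2)(96485)(+0.7149) J/mol = −138 kJ/mol.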